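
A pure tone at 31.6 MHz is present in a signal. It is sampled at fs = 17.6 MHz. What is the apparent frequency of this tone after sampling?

31.6 MHz mod fs = 14 MHz.
14 MHz > fs/2 = 8.8 MHz, folds to fs − 14 MHz = 3.6 MHz.

3.6 MHz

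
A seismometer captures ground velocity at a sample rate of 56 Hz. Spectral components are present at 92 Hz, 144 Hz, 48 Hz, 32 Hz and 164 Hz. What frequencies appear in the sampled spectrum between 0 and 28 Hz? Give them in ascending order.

fs/2 = 28 Hz.
92 Hz mod fs = 36 Hz.
36 Hz > fs/2 = 28 Hz, folds to fs − 36 Hz = 20 Hz.
144 Hz mod fs = 32 Hz.
32 Hz > fs/2 = 28 Hz, folds to fs − 32 Hz = 24 Hz.
48 Hz > fs/2 = 28 Hz, folds to fs − 48 Hz = 8 Hz.
32 Hz > fs/2 = 28 Hz, folds to fs − 32 Hz = 24 Hz.
164 Hz mod fs = 52 Hz.
52 Hz > fs/2 = 28 Hz, folds to fs − 52 Hz = 4 Hz.
Distinct values: {4 Hz, 8 Hz, 20 Hz, 24 Hz}.

4 Hz, 8 Hz, 20 Hz, 24 Hz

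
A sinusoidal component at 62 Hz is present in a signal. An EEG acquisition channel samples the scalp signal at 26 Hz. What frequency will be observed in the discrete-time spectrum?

10 Hz

62 Hz mod fs = 10 Hz.
10 Hz ≤ fs/2 = 13 Hz, appears at 10 Hz.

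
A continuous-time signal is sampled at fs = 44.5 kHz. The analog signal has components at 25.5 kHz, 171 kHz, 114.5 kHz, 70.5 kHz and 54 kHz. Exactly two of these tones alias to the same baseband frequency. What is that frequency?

19 kHz

fs/2 = 22.25 kHz.
25.5 kHz > fs/2 = 22.25 kHz, folds to fs − 25.5 kHz = 19 kHz.
171 kHz mod fs = 37.5 kHz.
37.5 kHz > fs/2 = 22.25 kHz, folds to fs − 37.5 kHz = 7 kHz.
114.5 kHz mod fs = 25.5 kHz.
25.5 kHz > fs/2 = 22.25 kHz, folds to fs − 25.5 kHz = 19 kHz.
70.5 kHz mod fs = 26 kHz.
26 kHz > fs/2 = 22.25 kHz, folds to fs − 26 kHz = 18.5 kHz.
54 kHz mod fs = 9.5 kHz.
9.5 kHz ≤ fs/2 = 22.25 kHz, appears at 9.5 kHz.
25.5 kHz and 114.5 kHz both map to 19 kHz.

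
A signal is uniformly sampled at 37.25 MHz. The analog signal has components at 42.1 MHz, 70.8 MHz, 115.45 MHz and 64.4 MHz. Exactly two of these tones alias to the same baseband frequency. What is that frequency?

fs/2 = 18.625 MHz.
42.1 MHz mod fs = 4.85 MHz.
4.85 MHz ≤ fs/2 = 18.625 MHz, appears at 4.85 MHz.
70.8 MHz mod fs = 33.55 MHz.
33.55 MHz > fs/2 = 18.625 MHz, folds to fs − 33.55 MHz = 3.7 MHz.
115.45 MHz mod fs = 3.7 MHz.
3.7 MHz ≤ fs/2 = 18.625 MHz, appears at 3.7 MHz.
64.4 MHz mod fs = 27.15 MHz.
27.15 MHz > fs/2 = 18.625 MHz, folds to fs − 27.15 MHz = 10.1 MHz.
70.8 MHz and 115.45 MHz both map to 3.7 MHz.

3.7 MHz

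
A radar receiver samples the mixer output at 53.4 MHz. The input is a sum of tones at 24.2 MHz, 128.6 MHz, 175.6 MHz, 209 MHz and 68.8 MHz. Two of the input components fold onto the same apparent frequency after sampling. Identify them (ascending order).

fs/2 = 26.7 MHz.
24.2 MHz ≤ fs/2 = 26.7 MHz, passes unchanged.
128.6 MHz mod fs = 21.8 MHz.
21.8 MHz ≤ fs/2 = 26.7 MHz, appears at 21.8 MHz.
175.6 MHz mod fs = 15.4 MHz.
15.4 MHz ≤ fs/2 = 26.7 MHz, appears at 15.4 MHz.
209 MHz mod fs = 48.8 MHz.
48.8 MHz > fs/2 = 26.7 MHz, folds to fs − 48.8 MHz = 4.6 MHz.
68.8 MHz mod fs = 15.4 MHz.
15.4 MHz ≤ fs/2 = 26.7 MHz, appears at 15.4 MHz.
68.8 MHz and 175.6 MHz both map to 15.4 MHz.

68.8 MHz, 175.6 MHz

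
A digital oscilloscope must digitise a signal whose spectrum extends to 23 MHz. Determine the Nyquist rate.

46 MHz

Nyquist rate = 2 × 23 MHz = 46 MHz.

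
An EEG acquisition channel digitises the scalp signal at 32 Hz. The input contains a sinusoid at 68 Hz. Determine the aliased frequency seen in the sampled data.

4 Hz

68 Hz mod fs = 4 Hz.
4 Hz ≤ fs/2 = 16 Hz, appears at 4 Hz.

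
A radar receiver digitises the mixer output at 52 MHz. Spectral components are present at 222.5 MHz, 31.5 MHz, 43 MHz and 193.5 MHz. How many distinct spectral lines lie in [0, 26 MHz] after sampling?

3

fs/2 = 26 MHz.
222.5 MHz mod fs = 14.5 MHz.
14.5 MHz ≤ fs/2 = 26 MHz, appears at 14.5 MHz.
31.5 MHz > fs/2 = 26 MHz, folds to fs − 31.5 MHz = 20.5 MHz.
43 MHz > fs/2 = 26 MHz, folds to fs − 43 MHz = 9 MHz.
193.5 MHz mod fs = 37.5 MHz.
37.5 MHz > fs/2 = 26 MHz, folds to fs − 37.5 MHz = 14.5 MHz.
Distinct values: {9 MHz, 14.5 MHz, 20.5 MHz} → 3.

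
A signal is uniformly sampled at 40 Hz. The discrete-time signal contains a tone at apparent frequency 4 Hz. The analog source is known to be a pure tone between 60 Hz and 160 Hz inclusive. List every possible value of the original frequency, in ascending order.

76 Hz, 84 Hz, 116 Hz, 124 Hz, 156 Hz

Frequencies that alias to 4 Hz are k·fs ± 4 Hz for integer k ≥ 0.
k=0: 4 Hz.
k=1: 36 Hz, 44 Hz.
k=2: 76 Hz, 84 Hz.
k=3: 116 Hz, 124 Hz.
k=4: 156 Hz, 164 Hz.
k=5: 196 Hz, 204 Hz.
Within [60 Hz, 160 Hz]: 76 Hz, 84 Hz, 116 Hz, 124 Hz, 156 Hz.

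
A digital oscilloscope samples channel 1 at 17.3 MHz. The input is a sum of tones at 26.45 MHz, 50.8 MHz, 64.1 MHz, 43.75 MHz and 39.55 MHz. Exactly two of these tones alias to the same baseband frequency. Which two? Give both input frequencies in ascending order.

26.45 MHz, 43.75 MHz

fs/2 = 8.65 MHz.
26.45 MHz mod fs = 9.15 MHz.
9.15 MHz > fs/2 = 8.65 MHz, folds to fs − 9.15 MHz = 8.15 MHz.
50.8 MHz mod fs = 16.2 MHz.
16.2 MHz > fs/2 = 8.65 MHz, folds to fs − 16.2 MHz = 1.1 MHz.
64.1 MHz mod fs = 12.2 MHz.
12.2 MHz > fs/2 = 8.65 MHz, folds to fs − 12.2 MHz = 5.1 MHz.
43.75 MHz mod fs = 9.15 MHz.
9.15 MHz > fs/2 = 8.65 MHz, folds to fs − 9.15 MHz = 8.15 MHz.
39.55 MHz mod fs = 4.95 MHz.
4.95 MHz ≤ fs/2 = 8.65 MHz, appears at 4.95 MHz.
26.45 MHz and 43.75 MHz both map to 8.15 MHz.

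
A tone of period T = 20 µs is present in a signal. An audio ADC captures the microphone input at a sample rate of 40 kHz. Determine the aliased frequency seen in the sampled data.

10 kHz

T = 20 µs → f = 1/T = 50 kHz.
50 kHz mod fs = 10 kHz.
10 kHz ≤ fs/2 = 20 kHz, appears at 10 kHz.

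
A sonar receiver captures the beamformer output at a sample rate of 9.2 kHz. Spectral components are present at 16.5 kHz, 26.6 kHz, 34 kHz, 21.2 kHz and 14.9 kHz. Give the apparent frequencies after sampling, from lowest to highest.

1 kHz, 1.9 kHz, 2.8 kHz, 3.5 kHz

fs/2 = 4.6 kHz.
16.5 kHz mod fs = 7.3 kHz.
7.3 kHz > fs/2 = 4.6 kHz, folds to fs − 7.3 kHz = 1.9 kHz.
26.6 kHz mod fs = 8.2 kHz.
8.2 kHz > fs/2 = 4.6 kHz, folds to fs − 8.2 kHz = 1 kHz.
34 kHz mod fs = 6.4 kHz.
6.4 kHz > fs/2 = 4.6 kHz, folds to fs − 6.4 kHz = 2.8 kHz.
21.2 kHz mod fs = 2.8 kHz.
2.8 kHz ≤ fs/2 = 4.6 kHz, appears at 2.8 kHz.
14.9 kHz mod fs = 5.7 kHz.
5.7 kHz > fs/2 = 4.6 kHz, folds to fs − 5.7 kHz = 3.5 kHz.
Distinct values: {1 kHz, 1.9 kHz, 2.8 kHz, 3.5 kHz}.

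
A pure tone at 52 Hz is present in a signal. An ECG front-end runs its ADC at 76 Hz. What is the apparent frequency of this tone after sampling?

52 Hz > fs/2 = 38 Hz, folds to fs − 52 Hz = 24 Hz.

24 Hz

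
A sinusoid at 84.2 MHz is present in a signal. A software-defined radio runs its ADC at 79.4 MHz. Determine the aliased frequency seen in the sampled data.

84.2 MHz mod fs = 4.8 MHz.
4.8 MHz ≤ fs/2 = 39.7 MHz, appears at 4.8 MHz.

4.8 MHz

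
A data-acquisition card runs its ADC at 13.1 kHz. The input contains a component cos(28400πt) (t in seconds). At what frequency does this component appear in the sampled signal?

1.1 kHz

ω = 28400π rad/s → f = ω/(2π) = 14200 Hz = 14.2 kHz.
14.2 kHz mod fs = 1.1 kHz.
1.1 kHz ≤ fs/2 = 6.55 kHz, appears at 1.1 kHz.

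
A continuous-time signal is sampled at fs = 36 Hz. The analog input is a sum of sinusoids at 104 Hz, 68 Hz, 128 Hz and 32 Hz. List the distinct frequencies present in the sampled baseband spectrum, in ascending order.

4 Hz, 16 Hz

fs/2 = 18 Hz.
104 Hz mod fs = 32 Hz.
32 Hz > fs/2 = 18 Hz, folds to fs − 32 Hz = 4 Hz.
68 Hz mod fs = 32 Hz.
32 Hz > fs/2 = 18 Hz, folds to fs − 32 Hz = 4 Hz.
128 Hz mod fs = 20 Hz.
20 Hz > fs/2 = 18 Hz, folds to fs − 20 Hz = 16 Hz.
32 Hz > fs/2 = 18 Hz, folds to fs − 32 Hz = 4 Hz.
Distinct values: {4 Hz, 16 Hz}.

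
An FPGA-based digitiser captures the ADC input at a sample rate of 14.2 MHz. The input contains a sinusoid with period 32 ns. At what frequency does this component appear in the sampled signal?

T = 32 ns → f = 1/T = 31.25 MHz.
31.25 MHz mod fs = 2.85 MHz.
2.85 MHz ≤ fs/2 = 7.1 MHz, appears at 2.85 MHz.

2.85 MHz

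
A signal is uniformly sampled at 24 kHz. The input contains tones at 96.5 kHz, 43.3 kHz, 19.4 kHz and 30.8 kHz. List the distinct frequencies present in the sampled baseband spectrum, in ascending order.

0.5 kHz, 4.6 kHz, 4.7 kHz, 6.8 kHz

fs/2 = 12 kHz.
96.5 kHz mod fs = 0.5 kHz.
0.5 kHz ≤ fs/2 = 12 kHz, appears at 0.5 kHz.
43.3 kHz mod fs = 19.3 kHz.
19.3 kHz > fs/2 = 12 kHz, folds to fs − 19.3 kHz = 4.7 kHz.
19.4 kHz > fs/2 = 12 kHz, folds to fs − 19.4 kHz = 4.6 kHz.
30.8 kHz mod fs = 6.8 kHz.
6.8 kHz ≤ fs/2 = 12 kHz, appears at 6.8 kHz.
Distinct values: {0.5 kHz, 4.6 kHz, 4.7 kHz, 6.8 kHz}.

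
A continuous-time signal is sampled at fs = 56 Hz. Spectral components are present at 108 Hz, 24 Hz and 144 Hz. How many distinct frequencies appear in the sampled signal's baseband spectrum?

2

fs/2 = 28 Hz.
108 Hz mod fs = 52 Hz.
52 Hz > fs/2 = 28 Hz, folds to fs − 52 Hz = 4 Hz.
24 Hz ≤ fs/2 = 28 Hz, passes unchanged.
144 Hz mod fs = 32 Hz.
32 Hz > fs/2 = 28 Hz, folds to fs − 32 Hz = 24 Hz.
Distinct values: {4 Hz, 24 Hz} → 2.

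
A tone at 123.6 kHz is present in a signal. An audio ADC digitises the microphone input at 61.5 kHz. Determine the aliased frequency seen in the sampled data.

123.6 kHz mod fs = 0.6 kHz.
0.6 kHz ≤ fs/2 = 30.75 kHz, appears at 0.6 kHz.

0.6 kHz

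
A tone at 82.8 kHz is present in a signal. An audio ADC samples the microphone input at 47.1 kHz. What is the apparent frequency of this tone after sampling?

82.8 kHz mod fs = 35.7 kHz.
35.7 kHz > fs/2 = 23.55 kHz, folds to fs − 35.7 kHz = 11.4 kHz.

11.4 kHz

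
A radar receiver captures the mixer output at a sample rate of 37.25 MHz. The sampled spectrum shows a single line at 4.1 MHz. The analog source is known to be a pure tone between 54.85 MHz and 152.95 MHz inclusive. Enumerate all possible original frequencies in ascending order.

Frequencies that alias to 4.1 MHz are k·fs ± 4.1 MHz for integer k ≥ 0.
k=0: 4.1 MHz.
k=1: 33.15 MHz, 41.35 MHz.
k=2: 70.4 MHz, 78.6 MHz.
k=3: 107.65 MHz, 115.85 MHz.
k=4: 144.9 MHz, 153.1 MHz.
k=5: 182.15 MHz, 190.35 MHz.
Within [54.85 MHz, 152.95 MHz]: 70.4 MHz, 78.6 MHz, 107.65 MHz, 115.85 MHz, 144.9 MHz.

70.4 MHz, 78.6 MHz, 107.65 MHz, 115.85 MHz, 144.9 MHz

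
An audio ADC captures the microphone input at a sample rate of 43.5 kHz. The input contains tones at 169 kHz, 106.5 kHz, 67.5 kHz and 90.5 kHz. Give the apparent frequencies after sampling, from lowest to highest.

3.5 kHz, 5 kHz, 19.5 kHz

fs/2 = 21.75 kHz.
169 kHz mod fs = 38.5 kHz.
38.5 kHz > fs/2 = 21.75 kHz, folds to fs − 38.5 kHz = 5 kHz.
106.5 kHz mod fs = 19.5 kHz.
19.5 kHz ≤ fs/2 = 21.75 kHz, appears at 19.5 kHz.
67.5 kHz mod fs = 24 kHz.
24 kHz > fs/2 = 21.75 kHz, folds to fs − 24 kHz = 19.5 kHz.
90.5 kHz mod fs = 3.5 kHz.
3.5 kHz ≤ fs/2 = 21.75 kHz, appears at 3.5 kHz.
Distinct values: {3.5 kHz, 5 kHz, 19.5 kHz}.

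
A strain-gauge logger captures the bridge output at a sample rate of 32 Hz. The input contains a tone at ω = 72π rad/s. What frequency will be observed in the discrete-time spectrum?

ω = 72π rad/s → f = ω/(2π) = 36 Hz.
36 Hz mod fs = 4 Hz.
4 Hz ≤ fs/2 = 16 Hz, appears at 4 Hz.

4 Hz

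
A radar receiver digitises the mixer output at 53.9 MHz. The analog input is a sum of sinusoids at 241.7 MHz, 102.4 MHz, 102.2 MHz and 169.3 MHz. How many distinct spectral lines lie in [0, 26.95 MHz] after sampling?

fs/2 = 26.95 MHz.
241.7 MHz mod fs = 26.1 MHz.
26.1 MHz ≤ fs/2 = 26.95 MHz, appears at 26.1 MHz.
102.4 MHz mod fs = 48.5 MHz.
48.5 MHz > fs/2 = 26.95 MHz, folds to fs − 48.5 MHz = 5.4 MHz.
102.2 MHz mod fs = 48.3 MHz.
48.3 MHz > fs/2 = 26.95 MHz, folds to fs − 48.3 MHz = 5.6 MHz.
169.3 MHz mod fs = 7.6 MHz.
7.6 MHz ≤ fs/2 = 26.95 MHz, appears at 7.6 MHz.
Distinct values: {5.4 MHz, 5.6 MHz, 7.6 MHz, 26.1 MHz} → 4.

4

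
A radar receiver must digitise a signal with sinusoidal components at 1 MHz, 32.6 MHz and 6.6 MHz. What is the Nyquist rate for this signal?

65.2 MHz

Highest-frequency component: 32.6 MHz.
Nyquist rate = 2 × 32.6 MHz = 65.2 MHz.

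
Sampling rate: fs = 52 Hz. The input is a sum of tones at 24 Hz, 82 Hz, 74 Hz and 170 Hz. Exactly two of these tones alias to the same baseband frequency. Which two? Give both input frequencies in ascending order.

fs/2 = 26 Hz.
24 Hz ≤ fs/2 = 26 Hz, passes unchanged.
82 Hz mod fs = 30 Hz.
30 Hz > fs/2 = 26 Hz, folds to fs − 30 Hz = 22 Hz.
74 Hz mod fs = 22 Hz.
22 Hz ≤ fs/2 = 26 Hz, appears at 22 Hz.
170 Hz mod fs = 14 Hz.
14 Hz ≤ fs/2 = 26 Hz, appears at 14 Hz.
74 Hz and 82 Hz both map to 22 Hz.

74 Hz, 82 Hz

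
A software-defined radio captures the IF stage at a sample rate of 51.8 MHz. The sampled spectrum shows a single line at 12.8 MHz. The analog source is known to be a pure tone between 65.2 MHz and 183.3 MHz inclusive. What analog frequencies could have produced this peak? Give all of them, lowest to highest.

Frequencies that alias to 12.8 MHz are k·fs ± 12.8 MHz for integer k ≥ 0.
k=0: 12.8 MHz.
k=1: 39 MHz, 64.6 MHz.
k=2: 90.8 MHz, 116.4 MHz.
k=3: 142.6 MHz, 168.2 MHz.
k=4: 194.4 MHz, 220 MHz.
Within [65.2 MHz, 183.3 MHz]: 90.8 MHz, 116.4 MHz, 142.6 MHz, 168.2 MHz.

90.8 MHz, 116.4 MHz, 142.6 MHz, 168.2 MHz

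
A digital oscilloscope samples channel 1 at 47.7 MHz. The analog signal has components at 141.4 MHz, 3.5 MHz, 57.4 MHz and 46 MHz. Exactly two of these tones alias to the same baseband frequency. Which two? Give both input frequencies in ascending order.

46 MHz, 141.4 MHz

fs/2 = 23.85 MHz.
141.4 MHz mod fs = 46 MHz.
46 MHz > fs/2 = 23.85 MHz, folds to fs − 46 MHz = 1.7 MHz.
3.5 MHz ≤ fs/2 = 23.85 MHz, passes unchanged.
57.4 MHz mod fs = 9.7 MHz.
9.7 MHz ≤ fs/2 = 23.85 MHz, appears at 9.7 MHz.
46 MHz > fs/2 = 23.85 MHz, folds to fs − 46 MHz = 1.7 MHz.
46 MHz and 141.4 MHz both map to 1.7 MHz.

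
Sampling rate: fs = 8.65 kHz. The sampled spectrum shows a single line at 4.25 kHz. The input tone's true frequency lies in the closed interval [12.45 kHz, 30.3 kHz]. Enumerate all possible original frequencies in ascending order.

12.9 kHz, 13.05 kHz, 21.55 kHz, 21.7 kHz, 30.2 kHz

Frequencies that alias to 4.25 kHz are k·fs ± 4.25 kHz for integer k ≥ 0.
k=0: 4.25 kHz.
k=1: 4.4 kHz, 12.9 kHz.
k=2: 13.05 kHz, 21.55 kHz.
k=3: 21.7 kHz, 30.2 kHz.
k=4: 30.35 kHz, 38.85 kHz.
Within [12.45 kHz, 30.3 kHz]: 12.9 kHz, 13.05 kHz, 21.55 kHz, 21.7 kHz, 30.2 kHz.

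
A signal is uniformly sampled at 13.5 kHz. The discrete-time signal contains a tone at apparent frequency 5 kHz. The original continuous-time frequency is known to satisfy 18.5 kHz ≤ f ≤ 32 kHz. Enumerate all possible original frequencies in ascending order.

Frequencies that alias to 5 kHz are k·fs ± 5 kHz for integer k ≥ 0.
k=0: 5 kHz.
k=1: 8.5 kHz, 18.5 kHz.
k=2: 22 kHz, 32 kHz.
k=3: 35.5 kHz, 45.5 kHz.
Within [18.5 kHz, 32 kHz]: 18.5 kHz, 22 kHz, 32 kHz.

18.5 kHz, 22 kHz, 32 kHz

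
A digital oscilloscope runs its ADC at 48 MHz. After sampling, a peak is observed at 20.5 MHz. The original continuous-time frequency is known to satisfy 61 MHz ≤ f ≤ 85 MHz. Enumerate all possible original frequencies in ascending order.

Frequencies that alias to 20.5 MHz are k·fs ± 20.5 MHz for integer k ≥ 0.
k=0: 20.5 MHz.
k=1: 27.5 MHz, 68.5 MHz.
k=2: 75.5 MHz, 116.5 MHz.
k=3: 123.5 MHz, 164.5 MHz.
Within [61 MHz, 85 MHz]: 68.5 MHz, 75.5 MHz.

68.5 MHz, 75.5 MHz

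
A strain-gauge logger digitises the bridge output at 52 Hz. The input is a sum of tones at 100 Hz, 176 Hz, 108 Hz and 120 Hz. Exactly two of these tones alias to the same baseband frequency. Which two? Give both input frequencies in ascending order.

100 Hz, 108 Hz

fs/2 = 26 Hz.
100 Hz mod fs = 48 Hz.
48 Hz > fs/2 = 26 Hz, folds to fs − 48 Hz = 4 Hz.
176 Hz mod fs = 20 Hz.
20 Hz ≤ fs/2 = 26 Hz, appears at 20 Hz.
108 Hz mod fs = 4 Hz.
4 Hz ≤ fs/2 = 26 Hz, appears at 4 Hz.
120 Hz mod fs = 16 Hz.
16 Hz ≤ fs/2 = 26 Hz, appears at 16 Hz.
100 Hz and 108 Hz both map to 4 Hz.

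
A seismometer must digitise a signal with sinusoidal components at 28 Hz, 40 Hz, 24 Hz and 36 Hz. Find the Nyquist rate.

80 Hz

Highest-frequency component: 40 Hz.
Nyquist rate = 2 × 40 Hz = 80 Hz.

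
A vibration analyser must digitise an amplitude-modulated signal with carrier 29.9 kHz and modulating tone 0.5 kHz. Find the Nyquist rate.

60.8 kHz

AM sidebands sit at fc ± fm = 29.4 kHz and 30.4 kHz.
Highest-frequency component: 30.4 kHz.
Nyquist rate = 2 × 30.4 kHz = 60.8 kHz.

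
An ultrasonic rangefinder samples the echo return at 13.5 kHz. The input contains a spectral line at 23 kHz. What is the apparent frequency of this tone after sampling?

4 kHz

23 kHz mod fs = 9.5 kHz.
9.5 kHz > fs/2 = 6.75 kHz, folds to fs − 9.5 kHz = 4 kHz.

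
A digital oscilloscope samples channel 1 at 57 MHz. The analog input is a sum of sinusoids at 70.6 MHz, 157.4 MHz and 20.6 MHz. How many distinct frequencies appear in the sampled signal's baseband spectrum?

2

fs/2 = 28.5 MHz.
70.6 MHz mod fs = 13.6 MHz.
13.6 MHz ≤ fs/2 = 28.5 MHz, appears at 13.6 MHz.
157.4 MHz mod fs = 43.4 MHz.
43.4 MHz > fs/2 = 28.5 MHz, folds to fs − 43.4 MHz = 13.6 MHz.
20.6 MHz ≤ fs/2 = 28.5 MHz, passes unchanged.
Distinct values: {13.6 MHz, 20.6 MHz} → 2.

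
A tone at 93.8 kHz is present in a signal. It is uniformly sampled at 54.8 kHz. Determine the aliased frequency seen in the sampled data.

93.8 kHz mod fs = 39 kHz.
39 kHz > fs/2 = 27.4 kHz, folds to fs − 39 kHz = 15.8 kHz.

15.8 kHz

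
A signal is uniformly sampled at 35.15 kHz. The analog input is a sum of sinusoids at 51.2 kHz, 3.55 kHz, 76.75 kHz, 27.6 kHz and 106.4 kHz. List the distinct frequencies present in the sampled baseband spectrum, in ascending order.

fs/2 = 17.575 kHz.
51.2 kHz mod fs = 16.05 kHz.
16.05 kHz ≤ fs/2 = 17.575 kHz, appears at 16.05 kHz.
3.55 kHz ≤ fs/2 = 17.575 kHz, passes unchanged.
76.75 kHz mod fs = 6.45 kHz.
6.45 kHz ≤ fs/2 = 17.575 kHz, appears at 6.45 kHz.
27.6 kHz > fs/2 = 17.575 kHz, folds to fs − 27.6 kHz = 7.55 kHz.
106.4 kHz mod fs = 0.95 kHz.
0.95 kHz ≤ fs/2 = 17.575 kHz, appears at 0.95 kHz.
Distinct values: {0.95 kHz, 3.55 kHz, 6.45 kHz, 7.55 kHz, 16.05 kHz}.

0.95 kHz, 3.55 kHz, 6.45 kHz, 7.55 kHz, 16.05 kHz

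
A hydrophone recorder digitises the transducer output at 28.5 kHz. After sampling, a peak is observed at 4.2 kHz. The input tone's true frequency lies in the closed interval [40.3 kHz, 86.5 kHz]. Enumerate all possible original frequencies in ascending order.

Frequencies that alias to 4.2 kHz are k·fs ± 4.2 kHz for integer k ≥ 0.
k=0: 4.2 kHz.
k=1: 24.3 kHz, 32.7 kHz.
k=2: 52.8 kHz, 61.2 kHz.
k=3: 81.3 kHz, 89.7 kHz.
k=4: 109.8 kHz, 118.2 kHz.
Within [40.3 kHz, 86.5 kHz]: 52.8 kHz, 61.2 kHz, 81.3 kHz.

52.8 kHz, 61.2 kHz, 81.3 kHz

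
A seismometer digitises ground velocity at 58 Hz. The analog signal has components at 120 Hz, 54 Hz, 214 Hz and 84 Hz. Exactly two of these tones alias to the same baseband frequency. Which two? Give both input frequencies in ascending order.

54 Hz, 120 Hz

fs/2 = 29 Hz.
120 Hz mod fs = 4 Hz.
4 Hz ≤ fs/2 = 29 Hz, appears at 4 Hz.
54 Hz > fs/2 = 29 Hz, folds to fs − 54 Hz = 4 Hz.
214 Hz mod fs = 40 Hz.
40 Hz > fs/2 = 29 Hz, folds to fs − 40 Hz = 18 Hz.
84 Hz mod fs = 26 Hz.
26 Hz ≤ fs/2 = 29 Hz, appears at 26 Hz.
54 Hz and 120 Hz both map to 4 Hz.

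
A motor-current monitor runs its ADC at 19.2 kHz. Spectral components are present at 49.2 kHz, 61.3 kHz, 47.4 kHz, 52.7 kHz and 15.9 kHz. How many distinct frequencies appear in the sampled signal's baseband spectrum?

fs/2 = 9.6 kHz.
49.2 kHz mod fs = 10.8 kHz.
10.8 kHz > fs/2 = 9.6 kHz, folds to fs − 10.8 kHz = 8.4 kHz.
61.3 kHz mod fs = 3.7 kHz.
3.7 kHz ≤ fs/2 = 9.6 kHz, appears at 3.7 kHz.
47.4 kHz mod fs = 9 kHz.
9 kHz ≤ fs/2 = 9.6 kHz, appears at 9 kHz.
52.7 kHz mod fs = 14.3 kHz.
14.3 kHz > fs/2 = 9.6 kHz, folds to fs − 14.3 kHz = 4.9 kHz.
15.9 kHz > fs/2 = 9.6 kHz, folds to fs − 15.9 kHz = 3.3 kHz.
Distinct values: {3.3 kHz, 3.7 kHz, 4.9 kHz, 8.4 kHz, 9 kHz} → 5.

5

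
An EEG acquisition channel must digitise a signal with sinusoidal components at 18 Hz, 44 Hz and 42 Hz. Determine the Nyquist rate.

Highest-frequency component: 44 Hz.
Nyquist rate = 2 × 44 Hz = 88 Hz.

88 Hz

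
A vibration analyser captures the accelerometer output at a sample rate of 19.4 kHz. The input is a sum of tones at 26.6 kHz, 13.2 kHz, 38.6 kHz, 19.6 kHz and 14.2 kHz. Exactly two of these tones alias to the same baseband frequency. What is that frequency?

fs/2 = 9.7 kHz.
26.6 kHz mod fs = 7.2 kHz.
7.2 kHz ≤ fs/2 = 9.7 kHz, appears at 7.2 kHz.
13.2 kHz > fs/2 = 9.7 kHz, folds to fs − 13.2 kHz = 6.2 kHz.
38.6 kHz mod fs = 19.2 kHz.
19.2 kHz > fs/2 = 9.7 kHz, folds to fs − 19.2 kHz = 0.2 kHz.
19.6 kHz mod fs = 0.2 kHz.
0.2 kHz ≤ fs/2 = 9.7 kHz, appears at 0.2 kHz.
14.2 kHz > fs/2 = 9.7 kHz, folds to fs − 14.2 kHz = 5.2 kHz.
19.6 kHz and 38.6 kHz both map to 0.2 kHz.

0.2 kHz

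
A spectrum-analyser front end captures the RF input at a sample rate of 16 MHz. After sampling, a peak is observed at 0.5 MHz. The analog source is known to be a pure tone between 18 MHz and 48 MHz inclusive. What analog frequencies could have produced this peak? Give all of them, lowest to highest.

31.5 MHz, 32.5 MHz, 47.5 MHz

Frequencies that alias to 0.5 MHz are k·fs ± 0.5 MHz for integer k ≥ 0.
k=0: 0.5 MHz.
k=1: 15.5 MHz, 16.5 MHz.
k=2: 31.5 MHz, 32.5 MHz.
k=3: 47.5 MHz, 48.5 MHz.
k=4: 63.5 MHz, 64.5 MHz.
Within [18 MHz, 48 MHz]: 31.5 MHz, 32.5 MHz, 47.5 MHz.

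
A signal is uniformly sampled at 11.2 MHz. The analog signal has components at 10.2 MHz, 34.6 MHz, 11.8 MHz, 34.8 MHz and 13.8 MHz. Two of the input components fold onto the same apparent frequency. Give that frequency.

1 MHz

fs/2 = 5.6 MHz.
10.2 MHz > fs/2 = 5.6 MHz, folds to fs − 10.2 MHz = 1 MHz.
34.6 MHz mod fs = 1 MHz.
1 MHz ≤ fs/2 = 5.6 MHz, appears at 1 MHz.
11.8 MHz mod fs = 0.6 MHz.
0.6 MHz ≤ fs/2 = 5.6 MHz, appears at 0.6 MHz.
34.8 MHz mod fs = 1.2 MHz.
1.2 MHz ≤ fs/2 = 5.6 MHz, appears at 1.2 MHz.
13.8 MHz mod fs = 2.6 MHz.
2.6 MHz ≤ fs/2 = 5.6 MHz, appears at 2.6 MHz.
10.2 MHz and 34.6 MHz both map to 1 MHz.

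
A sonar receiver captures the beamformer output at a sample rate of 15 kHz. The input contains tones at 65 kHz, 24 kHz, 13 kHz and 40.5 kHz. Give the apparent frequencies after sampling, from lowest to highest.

2 kHz, 4.5 kHz, 5 kHz, 6 kHz

fs/2 = 7.5 kHz.
65 kHz mod fs = 5 kHz.
5 kHz ≤ fs/2 = 7.5 kHz, appears at 5 kHz.
24 kHz mod fs = 9 kHz.
9 kHz > fs/2 = 7.5 kHz, folds to fs − 9 kHz = 6 kHz.
13 kHz > fs/2 = 7.5 kHz, folds to fs − 13 kHz = 2 kHz.
40.5 kHz mod fs = 10.5 kHz.
10.5 kHz > fs/2 = 7.5 kHz, folds to fs − 10.5 kHz = 4.5 kHz.
Distinct values: {2 kHz, 4.5 kHz, 5 kHz, 6 kHz}.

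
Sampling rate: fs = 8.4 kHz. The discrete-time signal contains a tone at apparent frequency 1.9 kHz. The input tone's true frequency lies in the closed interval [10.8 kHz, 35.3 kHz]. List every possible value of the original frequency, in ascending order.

14.9 kHz, 18.7 kHz, 23.3 kHz, 27.1 kHz, 31.7 kHz

Frequencies that alias to 1.9 kHz are k·fs ± 1.9 kHz for integer k ≥ 0.
k=0: 1.9 kHz.
k=1: 6.5 kHz, 10.3 kHz.
k=2: 14.9 kHz, 18.7 kHz.
k=3: 23.3 kHz, 27.1 kHz.
k=4: 31.7 kHz, 35.5 kHz.
k=5: 40.1 kHz, 43.9 kHz.
Within [10.8 kHz, 35.3 kHz]: 14.9 kHz, 18.7 kHz, 23.3 kHz, 27.1 kHz, 31.7 kHz.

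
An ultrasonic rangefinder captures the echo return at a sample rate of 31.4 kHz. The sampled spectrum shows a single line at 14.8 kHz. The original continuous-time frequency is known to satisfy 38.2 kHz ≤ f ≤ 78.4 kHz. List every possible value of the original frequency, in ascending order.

Frequencies that alias to 14.8 kHz are k·fs ± 14.8 kHz for integer k ≥ 0.
k=0: 14.8 kHz.
k=1: 16.6 kHz, 46.2 kHz.
k=2: 48 kHz, 77.6 kHz.
k=3: 79.4 kHz, 109 kHz.
Within [38.2 kHz, 78.4 kHz]: 46.2 kHz, 48 kHz, 77.6 kHz.

46.2 kHz, 48 kHz, 77.6 kHz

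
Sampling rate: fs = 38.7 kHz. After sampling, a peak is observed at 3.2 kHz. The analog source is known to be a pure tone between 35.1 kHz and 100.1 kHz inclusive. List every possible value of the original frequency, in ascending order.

35.5 kHz, 41.9 kHz, 74.2 kHz, 80.6 kHz

Frequencies that alias to 3.2 kHz are k·fs ± 3.2 kHz for integer k ≥ 0.
k=0: 3.2 kHz.
k=1: 35.5 kHz, 41.9 kHz.
k=2: 74.2 kHz, 80.6 kHz.
k=3: 112.9 kHz, 119.3 kHz.
Within [35.1 kHz, 100.1 kHz]: 35.5 kHz, 41.9 kHz, 74.2 kHz, 80.6 kHz.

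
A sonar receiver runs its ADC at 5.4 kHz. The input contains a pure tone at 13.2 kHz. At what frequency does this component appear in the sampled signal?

2.4 kHz

13.2 kHz mod fs = 2.4 kHz.
2.4 kHz ≤ fs/2 = 2.7 kHz, appears at 2.4 kHz.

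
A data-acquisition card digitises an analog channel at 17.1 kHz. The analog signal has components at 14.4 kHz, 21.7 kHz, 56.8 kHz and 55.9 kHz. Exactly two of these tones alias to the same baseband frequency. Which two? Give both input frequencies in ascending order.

21.7 kHz, 55.9 kHz

fs/2 = 8.55 kHz.
14.4 kHz > fs/2 = 8.55 kHz, folds to fs − 14.4 kHz = 2.7 kHz.
21.7 kHz mod fs = 4.6 kHz.
4.6 kHz ≤ fs/2 = 8.55 kHz, appears at 4.6 kHz.
56.8 kHz mod fs = 5.5 kHz.
5.5 kHz ≤ fs/2 = 8.55 kHz, appears at 5.5 kHz.
55.9 kHz mod fs = 4.6 kHz.
4.6 kHz ≤ fs/2 = 8.55 kHz, appears at 4.6 kHz.
21.7 kHz and 55.9 kHz both map to 4.6 kHz.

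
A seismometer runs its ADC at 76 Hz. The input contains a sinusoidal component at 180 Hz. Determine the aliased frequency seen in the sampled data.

180 Hz mod fs = 28 Hz.
28 Hz ≤ fs/2 = 38 Hz, appears at 28 Hz.

28 Hz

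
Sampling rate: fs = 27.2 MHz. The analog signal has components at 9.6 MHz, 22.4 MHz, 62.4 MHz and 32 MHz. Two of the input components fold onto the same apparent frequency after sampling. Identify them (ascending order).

fs/2 = 13.6 MHz.
9.6 MHz ≤ fs/2 = 13.6 MHz, passes unchanged.
22.4 MHz > fs/2 = 13.6 MHz, folds to fs − 22.4 MHz = 4.8 MHz.
62.4 MHz mod fs = 8 MHz.
8 MHz ≤ fs/2 = 13.6 MHz, appears at 8 MHz.
32 MHz mod fs = 4.8 MHz.
4.8 MHz ≤ fs/2 = 13.6 MHz, appears at 4.8 MHz.
22.4 MHz and 32 MHz both map to 4.8 MHz.

22.4 MHz, 32 MHz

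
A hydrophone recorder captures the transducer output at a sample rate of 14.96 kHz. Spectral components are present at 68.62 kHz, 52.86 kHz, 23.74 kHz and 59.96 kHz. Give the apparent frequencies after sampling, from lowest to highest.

fs/2 = 7.48 kHz.
68.62 kHz mod fs = 8.78 kHz.
8.78 kHz > fs/2 = 7.48 kHz, folds to fs − 8.78 kHz = 6.18 kHz.
52.86 kHz mod fs = 7.98 kHz.
7.98 kHz > fs/2 = 7.48 kHz, folds to fs − 7.98 kHz = 6.98 kHz.
23.74 kHz mod fs = 8.78 kHz.
8.78 kHz > fs/2 = 7.48 kHz, folds to fs − 8.78 kHz = 6.18 kHz.
59.96 kHz mod fs = 0.12 kHz.
0.12 kHz ≤ fs/2 = 7.48 kHz, appears at 0.12 kHz.
Distinct values: {0.12 kHz, 6.18 kHz, 6.98 kHz}.

0.12 kHz, 6.18 kHz, 6.98 kHz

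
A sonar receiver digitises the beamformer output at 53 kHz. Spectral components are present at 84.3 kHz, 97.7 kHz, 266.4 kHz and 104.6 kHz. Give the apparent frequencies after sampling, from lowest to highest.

1.4 kHz, 8.3 kHz, 21.7 kHz

fs/2 = 26.5 kHz.
84.3 kHz mod fs = 31.3 kHz.
31.3 kHz > fs/2 = 26.5 kHz, folds to fs − 31.3 kHz = 21.7 kHz.
97.7 kHz mod fs = 44.7 kHz.
44.7 kHz > fs/2 = 26.5 kHz, folds to fs − 44.7 kHz = 8.3 kHz.
266.4 kHz mod fs = 1.4 kHz.
1.4 kHz ≤ fs/2 = 26.5 kHz, appears at 1.4 kHz.
104.6 kHz mod fs = 51.6 kHz.
51.6 kHz > fs/2 = 26.5 kHz, folds to fs − 51.6 kHz = 1.4 kHz.
Distinct values: {1.4 kHz, 8.3 kHz, 21.7 kHz}.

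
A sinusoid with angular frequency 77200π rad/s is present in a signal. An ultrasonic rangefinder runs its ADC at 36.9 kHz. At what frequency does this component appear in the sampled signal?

1.7 kHz

ω = 77200π rad/s → f = ω/(2π) = 38600 Hz = 38.6 kHz.
38.6 kHz mod fs = 1.7 kHz.
1.7 kHz ≤ fs/2 = 18.45 kHz, appears at 1.7 kHz.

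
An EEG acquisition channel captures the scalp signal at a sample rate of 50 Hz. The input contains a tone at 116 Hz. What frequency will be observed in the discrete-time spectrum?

16 Hz

116 Hz mod fs = 16 Hz.
16 Hz ≤ fs/2 = 25 Hz, appears at 16 Hz.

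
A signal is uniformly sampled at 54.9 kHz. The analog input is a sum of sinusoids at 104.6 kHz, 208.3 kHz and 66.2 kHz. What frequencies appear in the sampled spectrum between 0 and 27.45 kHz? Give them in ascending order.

fs/2 = 27.45 kHz.
104.6 kHz mod fs = 49.7 kHz.
49.7 kHz > fs/2 = 27.45 kHz, folds to fs − 49.7 kHz = 5.2 kHz.
208.3 kHz mod fs = 43.6 kHz.
43.6 kHz > fs/2 = 27.45 kHz, folds to fs − 43.6 kHz = 11.3 kHz.
66.2 kHz mod fs = 11.3 kHz.
11.3 kHz ≤ fs/2 = 27.45 kHz, appears at 11.3 kHz.
Distinct values: {5.2 kHz, 11.3 kHz}.

5.2 kHz, 11.3 kHz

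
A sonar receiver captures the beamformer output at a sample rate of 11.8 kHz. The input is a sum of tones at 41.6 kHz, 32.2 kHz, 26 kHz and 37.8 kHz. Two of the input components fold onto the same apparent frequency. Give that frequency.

fs/2 = 5.9 kHz.
41.6 kHz mod fs = 6.2 kHz.
6.2 kHz > fs/2 = 5.9 kHz, folds to fs − 6.2 kHz = 5.6 kHz.
32.2 kHz mod fs = 8.6 kHz.
8.6 kHz > fs/2 = 5.9 kHz, folds to fs − 8.6 kHz = 3.2 kHz.
26 kHz mod fs = 2.4 kHz.
2.4 kHz ≤ fs/2 = 5.9 kHz, appears at 2.4 kHz.
37.8 kHz mod fs = 2.4 kHz.
2.4 kHz ≤ fs/2 = 5.9 kHz, appears at 2.4 kHz.
26 kHz and 37.8 kHz both map to 2.4 kHz.

2.4 kHz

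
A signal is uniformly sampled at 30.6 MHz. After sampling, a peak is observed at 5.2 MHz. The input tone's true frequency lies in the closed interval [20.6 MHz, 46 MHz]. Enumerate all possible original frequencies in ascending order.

25.4 MHz, 35.8 MHz

Frequencies that alias to 5.2 MHz are k·fs ± 5.2 MHz for integer k ≥ 0.
k=0: 5.2 MHz.
k=1: 25.4 MHz, 35.8 MHz.
k=2: 56 MHz, 66.4 MHz.
Within [20.6 MHz, 46 MHz]: 25.4 MHz, 35.8 MHz.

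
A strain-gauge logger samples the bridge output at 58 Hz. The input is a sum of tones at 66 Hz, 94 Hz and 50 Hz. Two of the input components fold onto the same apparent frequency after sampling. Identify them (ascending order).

fs/2 = 29 Hz.
66 Hz mod fs = 8 Hz.
8 Hz ≤ fs/2 = 29 Hz, appears at 8 Hz.
94 Hz mod fs = 36 Hz.
36 Hz > fs/2 = 29 Hz, folds to fs − 36 Hz = 22 Hz.
50 Hz > fs/2 = 29 Hz, folds to fs − 50 Hz = 8 Hz.
50 Hz and 66 Hz both map to 8 Hz.

50 Hz, 66 Hz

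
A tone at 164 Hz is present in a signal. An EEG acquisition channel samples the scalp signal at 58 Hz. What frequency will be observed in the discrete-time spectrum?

164 Hz mod fs = 48 Hz.
48 Hz > fs/2 = 29 Hz, folds to fs − 48 Hz = 10 Hz.

10 Hz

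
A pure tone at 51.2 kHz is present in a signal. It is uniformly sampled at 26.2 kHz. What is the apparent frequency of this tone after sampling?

1.2 kHz

51.2 kHz mod fs = 25 kHz.
25 kHz > fs/2 = 13.1 kHz, folds to fs − 25 kHz = 1.2 kHz.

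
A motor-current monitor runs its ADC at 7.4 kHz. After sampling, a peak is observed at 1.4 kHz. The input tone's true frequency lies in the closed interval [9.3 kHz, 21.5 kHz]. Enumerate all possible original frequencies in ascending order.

13.4 kHz, 16.2 kHz, 20.8 kHz

Frequencies that alias to 1.4 kHz are k·fs ± 1.4 kHz for integer k ≥ 0.
k=0: 1.4 kHz.
k=1: 6 kHz, 8.8 kHz.
k=2: 13.4 kHz, 16.2 kHz.
k=3: 20.8 kHz, 23.6 kHz.
k=4: 28.2 kHz, 31 kHz.
Within [9.3 kHz, 21.5 kHz]: 13.4 kHz, 16.2 kHz, 20.8 kHz.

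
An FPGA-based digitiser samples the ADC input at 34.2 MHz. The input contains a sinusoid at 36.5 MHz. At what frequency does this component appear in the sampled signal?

36.5 MHz mod fs = 2.3 MHz.
2.3 MHz ≤ fs/2 = 17.1 MHz, appears at 2.3 MHz.

2.3 MHz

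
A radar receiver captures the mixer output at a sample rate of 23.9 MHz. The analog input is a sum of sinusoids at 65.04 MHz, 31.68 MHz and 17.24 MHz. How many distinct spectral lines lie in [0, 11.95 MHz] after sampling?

2

fs/2 = 11.95 MHz.
65.04 MHz mod fs = 17.24 MHz.
17.24 MHz > fs/2 = 11.95 MHz, folds to fs − 17.24 MHz = 6.66 MHz.
31.68 MHz mod fs = 7.78 MHz.
7.78 MHz ≤ fs/2 = 11.95 MHz, appears at 7.78 MHz.
17.24 MHz > fs/2 = 11.95 MHz, folds to fs − 17.24 MHz = 6.66 MHz.
Distinct values: {6.66 MHz, 7.78 MHz} → 2.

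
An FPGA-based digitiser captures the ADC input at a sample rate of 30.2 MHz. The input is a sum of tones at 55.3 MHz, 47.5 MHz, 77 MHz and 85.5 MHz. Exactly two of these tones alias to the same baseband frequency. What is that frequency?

5.1 MHz

fs/2 = 15.1 MHz.
55.3 MHz mod fs = 25.1 MHz.
25.1 MHz > fs/2 = 15.1 MHz, folds to fs − 25.1 MHz = 5.1 MHz.
47.5 MHz mod fs = 17.3 MHz.
17.3 MHz > fs/2 = 15.1 MHz, folds to fs − 17.3 MHz = 12.9 MHz.
77 MHz mod fs = 16.6 MHz.
16.6 MHz > fs/2 = 15.1 MHz, folds to fs − 16.6 MHz = 13.6 MHz.
85.5 MHz mod fs = 25.1 MHz.
25.1 MHz > fs/2 = 15.1 MHz, folds to fs − 25.1 MHz = 5.1 MHz.
55.3 MHz and 85.5 MHz both map to 5.1 MHz.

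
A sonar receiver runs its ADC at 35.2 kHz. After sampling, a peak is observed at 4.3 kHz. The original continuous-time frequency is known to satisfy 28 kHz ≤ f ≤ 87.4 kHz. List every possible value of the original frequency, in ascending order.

Frequencies that alias to 4.3 kHz are k·fs ± 4.3 kHz for integer k ≥ 0.
k=0: 4.3 kHz.
k=1: 30.9 kHz, 39.5 kHz.
k=2: 66.1 kHz, 74.7 kHz.
k=3: 101.3 kHz, 109.9 kHz.
Within [28 kHz, 87.4 kHz]: 30.9 kHz, 39.5 kHz, 66.1 kHz, 74.7 kHz.

30.9 kHz, 39.5 kHz, 66.1 kHz, 74.7 kHz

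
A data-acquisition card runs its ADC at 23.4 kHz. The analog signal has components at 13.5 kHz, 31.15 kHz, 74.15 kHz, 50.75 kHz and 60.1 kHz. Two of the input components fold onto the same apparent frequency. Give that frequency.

fs/2 = 11.7 kHz.
13.5 kHz > fs/2 = 11.7 kHz, folds to fs − 13.5 kHz = 9.9 kHz.
31.15 kHz mod fs = 7.75 kHz.
7.75 kHz ≤ fs/2 = 11.7 kHz, appears at 7.75 kHz.
74.15 kHz mod fs = 3.95 kHz.
3.95 kHz ≤ fs/2 = 11.7 kHz, appears at 3.95 kHz.
50.75 kHz mod fs = 3.95 kHz.
3.95 kHz ≤ fs/2 = 11.7 kHz, appears at 3.95 kHz.
60.1 kHz mod fs = 13.3 kHz.
13.3 kHz > fs/2 = 11.7 kHz, folds to fs − 13.3 kHz = 10.1 kHz.
50.75 kHz and 74.15 kHz both map to 3.95 kHz.

3.95 kHz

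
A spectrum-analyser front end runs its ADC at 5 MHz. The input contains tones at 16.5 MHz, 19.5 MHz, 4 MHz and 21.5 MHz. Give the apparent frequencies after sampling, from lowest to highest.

fs/2 = 2.5 MHz.
16.5 MHz mod fs = 1.5 MHz.
1.5 MHz ≤ fs/2 = 2.5 MHz, appears at 1.5 MHz.
19.5 MHz mod fs = 4.5 MHz.
4.5 MHz > fs/2 = 2.5 MHz, folds to fs − 4.5 MHz = 0.5 MHz.
4 MHz > fs/2 = 2.5 MHz, folds to fs − 4 MHz = 1 MHz.
21.5 MHz mod fs = 1.5 MHz.
1.5 MHz ≤ fs/2 = 2.5 MHz, appears at 1.5 MHz.
Distinct values: {0.5 MHz, 1 MHz, 1.5 MHz}.

0.5 MHz, 1 MHz, 1.5 MHz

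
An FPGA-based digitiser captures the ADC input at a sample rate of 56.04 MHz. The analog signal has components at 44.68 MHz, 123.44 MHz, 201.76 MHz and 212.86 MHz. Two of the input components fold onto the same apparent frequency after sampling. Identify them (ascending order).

fs/2 = 28.02 MHz.
44.68 MHz > fs/2 = 28.02 MHz, folds to fs − 44.68 MHz = 11.36 MHz.
123.44 MHz mod fs = 11.36 MHz.
11.36 MHz ≤ fs/2 = 28.02 MHz, appears at 11.36 MHz.
201.76 MHz mod fs = 33.64 MHz.
33.64 MHz > fs/2 = 28.02 MHz, folds to fs − 33.64 MHz = 22.4 MHz.
212.86 MHz mod fs = 44.74 MHz.
44.74 MHz > fs/2 = 28.02 MHz, folds to fs − 44.74 MHz = 11.3 MHz.
44.68 MHz and 123.44 MHz both map to 11.36 MHz.

44.68 MHz, 123.44 MHz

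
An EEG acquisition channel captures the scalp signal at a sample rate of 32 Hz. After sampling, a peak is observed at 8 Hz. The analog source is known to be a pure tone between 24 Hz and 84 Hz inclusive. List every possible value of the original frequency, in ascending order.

24 Hz, 40 Hz, 56 Hz, 72 Hz

Frequencies that alias to 8 Hz are k·fs ± 8 Hz for integer k ≥ 0.
k=0: 8 Hz.
k=1: 24 Hz, 40 Hz.
k=2: 56 Hz, 72 Hz.
k=3: 88 Hz, 104 Hz.
Within [24 Hz, 84 Hz]: 24 Hz, 40 Hz, 56 Hz, 72 Hz.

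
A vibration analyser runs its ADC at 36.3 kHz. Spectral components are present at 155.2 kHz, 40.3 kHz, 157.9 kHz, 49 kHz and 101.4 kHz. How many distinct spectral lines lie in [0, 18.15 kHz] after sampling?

fs/2 = 18.15 kHz.
155.2 kHz mod fs = 10 kHz.
10 kHz ≤ fs/2 = 18.15 kHz, appears at 10 kHz.
40.3 kHz mod fs = 4 kHz.
4 kHz ≤ fs/2 = 18.15 kHz, appears at 4 kHz.
157.9 kHz mod fs = 12.7 kHz.
12.7 kHz ≤ fs/2 = 18.15 kHz, appears at 12.7 kHz.
49 kHz mod fs = 12.7 kHz.
12.7 kHz ≤ fs/2 = 18.15 kHz, appears at 12.7 kHz.
101.4 kHz mod fs = 28.8 kHz.
28.8 kHz > fs/2 = 18.15 kHz, folds to fs − 28.8 kHz = 7.5 kHz.
Distinct values: {4 kHz, 7.5 kHz, 10 kHz, 12.7 kHz} → 4.

4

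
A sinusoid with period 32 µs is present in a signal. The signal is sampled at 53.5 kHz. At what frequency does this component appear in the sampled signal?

22.25 kHz

T = 32 µs → f = 1/T = 31.25 kHz.
31.25 kHz > fs/2 = 26.75 kHz, folds to fs − 31.25 kHz = 22.25 kHz.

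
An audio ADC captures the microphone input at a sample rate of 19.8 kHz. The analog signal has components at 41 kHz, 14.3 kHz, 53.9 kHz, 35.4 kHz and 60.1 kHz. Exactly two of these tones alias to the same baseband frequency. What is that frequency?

fs/2 = 9.9 kHz.
41 kHz mod fs = 1.4 kHz.
1.4 kHz ≤ fs/2 = 9.9 kHz, appears at 1.4 kHz.
14.3 kHz > fs/2 = 9.9 kHz, folds to fs − 14.3 kHz = 5.5 kHz.
53.9 kHz mod fs = 14.3 kHz.
14.3 kHz > fs/2 = 9.9 kHz, folds to fs − 14.3 kHz = 5.5 kHz.
35.4 kHz mod fs = 15.6 kHz.
15.6 kHz > fs/2 = 9.9 kHz, folds to fs − 15.6 kHz = 4.2 kHz.
60.1 kHz mod fs = 0.7 kHz.
0.7 kHz ≤ fs/2 = 9.9 kHz, appears at 0.7 kHz.
14.3 kHz and 53.9 kHz both map to 5.5 kHz.

5.5 kHz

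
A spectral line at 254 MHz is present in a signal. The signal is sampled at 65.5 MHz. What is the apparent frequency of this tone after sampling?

254 MHz mod fs = 57.5 MHz.
57.5 MHz > fs/2 = 32.75 MHz, folds to fs − 57.5 MHz = 8 MHz.

8 MHz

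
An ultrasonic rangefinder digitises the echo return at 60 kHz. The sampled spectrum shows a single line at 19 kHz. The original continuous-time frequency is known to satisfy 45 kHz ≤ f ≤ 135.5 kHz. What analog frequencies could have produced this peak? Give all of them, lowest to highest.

79 kHz, 101 kHz

Frequencies that alias to 19 kHz are k·fs ± 19 kHz for integer k ≥ 0.
k=0: 19 kHz.
k=1: 41 kHz, 79 kHz.
k=2: 101 kHz, 139 kHz.
k=3: 161 kHz, 199 kHz.
Within [45 kHz, 135.5 kHz]: 79 kHz, 101 kHz.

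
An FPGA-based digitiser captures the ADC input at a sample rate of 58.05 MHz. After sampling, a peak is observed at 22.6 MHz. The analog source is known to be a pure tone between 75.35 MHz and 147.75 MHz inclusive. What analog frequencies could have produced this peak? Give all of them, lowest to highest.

80.65 MHz, 93.5 MHz, 138.7 MHz

Frequencies that alias to 22.6 MHz are k·fs ± 22.6 MHz for integer k ≥ 0.
k=0: 22.6 MHz.
k=1: 35.45 MHz, 80.65 MHz.
k=2: 93.5 MHz, 138.7 MHz.
k=3: 151.55 MHz, 196.75 MHz.
Within [75.35 MHz, 147.75 MHz]: 80.65 MHz, 93.5 MHz, 138.7 MHz.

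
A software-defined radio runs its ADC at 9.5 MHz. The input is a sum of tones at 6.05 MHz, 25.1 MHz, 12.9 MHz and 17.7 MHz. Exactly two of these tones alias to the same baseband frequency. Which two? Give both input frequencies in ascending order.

12.9 MHz, 25.1 MHz

fs/2 = 4.75 MHz.
6.05 MHz > fs/2 = 4.75 MHz, folds to fs − 6.05 MHz = 3.45 MHz.
25.1 MHz mod fs = 6.1 MHz.
6.1 MHz > fs/2 = 4.75 MHz, folds to fs − 6.1 MHz = 3.4 MHz.
12.9 MHz mod fs = 3.4 MHz.
3.4 MHz ≤ fs/2 = 4.75 MHz, appears at 3.4 MHz.
17.7 MHz mod fs = 8.2 MHz.
8.2 MHz > fs/2 = 4.75 MHz, folds to fs − 8.2 MHz = 1.3 MHz.
12.9 MHz and 25.1 MHz both map to 3.4 MHz.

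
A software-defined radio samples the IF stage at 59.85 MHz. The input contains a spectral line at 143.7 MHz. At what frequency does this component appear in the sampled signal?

24 MHz

143.7 MHz mod fs = 24 MHz.
24 MHz ≤ fs/2 = 29.925 MHz, appears at 24 MHz.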